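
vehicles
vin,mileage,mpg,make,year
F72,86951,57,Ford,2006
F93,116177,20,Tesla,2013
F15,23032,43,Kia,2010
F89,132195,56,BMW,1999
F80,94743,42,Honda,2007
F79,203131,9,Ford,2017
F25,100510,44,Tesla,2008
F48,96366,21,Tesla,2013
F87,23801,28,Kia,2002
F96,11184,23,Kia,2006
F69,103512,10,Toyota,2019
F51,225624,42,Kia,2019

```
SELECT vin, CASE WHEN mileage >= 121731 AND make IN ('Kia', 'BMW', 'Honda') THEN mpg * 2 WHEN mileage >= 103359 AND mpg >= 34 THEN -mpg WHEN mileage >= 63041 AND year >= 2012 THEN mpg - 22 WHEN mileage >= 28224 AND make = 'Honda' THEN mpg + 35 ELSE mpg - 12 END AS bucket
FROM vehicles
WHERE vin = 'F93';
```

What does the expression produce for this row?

vin = F93: mileage=116177, mpg=20, make=Tesla, year=2013.
mileage >= 121731 AND make IN ('Kia', 'BMW', 'Honda') → false
mileage >= 103359 AND mpg >= 34 → false
mileage >= 63041 AND year >= 2012 → true → -2

-2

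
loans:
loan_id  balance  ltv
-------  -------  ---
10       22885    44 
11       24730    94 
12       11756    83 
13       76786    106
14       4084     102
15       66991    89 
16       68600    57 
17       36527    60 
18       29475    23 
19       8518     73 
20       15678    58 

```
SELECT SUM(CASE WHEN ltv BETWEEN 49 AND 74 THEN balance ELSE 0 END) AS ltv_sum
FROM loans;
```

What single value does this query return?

loan_id=10: ✗
loan_id=11: ✗
loan_id=12: ✗
loan_id=13: ✗
loan_id=14: ✗
loan_id=15: ✗
loan_id=16: ✓ → 68600
loan_id=17: ✓ → 36527
loan_id=18: ✗
loan_id=19: ✓ → 8518
loan_id=20: ✓ → 15678
ltv_sum = 68600 + 36527 + 8518 + 15678 = 129323

129323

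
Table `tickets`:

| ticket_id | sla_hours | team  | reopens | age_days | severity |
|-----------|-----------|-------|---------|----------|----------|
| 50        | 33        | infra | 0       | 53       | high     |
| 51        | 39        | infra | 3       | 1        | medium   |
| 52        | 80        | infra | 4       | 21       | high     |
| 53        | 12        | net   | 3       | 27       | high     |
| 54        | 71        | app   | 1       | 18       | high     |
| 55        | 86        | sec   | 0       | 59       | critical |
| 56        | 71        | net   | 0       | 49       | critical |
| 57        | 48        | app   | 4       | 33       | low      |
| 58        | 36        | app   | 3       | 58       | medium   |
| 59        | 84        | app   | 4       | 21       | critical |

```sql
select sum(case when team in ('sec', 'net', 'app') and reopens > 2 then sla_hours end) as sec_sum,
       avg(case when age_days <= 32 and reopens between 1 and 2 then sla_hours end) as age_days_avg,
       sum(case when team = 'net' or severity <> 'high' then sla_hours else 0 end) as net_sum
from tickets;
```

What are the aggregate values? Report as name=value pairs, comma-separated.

sec_sum=180, age_days_avg=71, net_sum=376

[sec_sum: team in ('sec', 'net', 'app') and reopens > 2]
ticket_id=50: ✗
ticket_id=51: ✗
ticket_id=52: ✗
ticket_id=53: ✓ → 12
ticket_id=54: ✗
ticket_id=55: ✗
ticket_id=56: ✗
ticket_id=57: ✓ → 48
ticket_id=58: ✓ → 36
ticket_id=59: ✓ → 84
sec_sum = 12 + 48 + 36 + 84 = 180
—
[age_days_avg: age_days <= 32 and reopens between 1 and 2]
ticket_id=50: ✗
ticket_id=51: ✗
ticket_id=52: ✗
ticket_id=53: ✗
ticket_id=54: ✓ → 71
ticket_id=55: ✗
ticket_id=56: ✗
ticket_id=57: ✗
ticket_id=58: ✗
ticket_id=59: ✗
age_days_avg = 71
—
[net_sum: team = 'net' or severity <> 'high']
ticket_id=50: ✗
ticket_id=51: ✓ → 39
ticket_id=52: ✗
ticket_id=53: ✓ → 12
ticket_id=54: ✗
ticket_id=55: ✓ → 86
ticket_id=56: ✓ → 71
ticket_id=57: ✓ → 48
ticket_id=58: ✓ → 36
ticket_id=59: ✓ → 84
net_sum = 39 + 12 + 86 + 71 + 48 + 36 + 84 = 376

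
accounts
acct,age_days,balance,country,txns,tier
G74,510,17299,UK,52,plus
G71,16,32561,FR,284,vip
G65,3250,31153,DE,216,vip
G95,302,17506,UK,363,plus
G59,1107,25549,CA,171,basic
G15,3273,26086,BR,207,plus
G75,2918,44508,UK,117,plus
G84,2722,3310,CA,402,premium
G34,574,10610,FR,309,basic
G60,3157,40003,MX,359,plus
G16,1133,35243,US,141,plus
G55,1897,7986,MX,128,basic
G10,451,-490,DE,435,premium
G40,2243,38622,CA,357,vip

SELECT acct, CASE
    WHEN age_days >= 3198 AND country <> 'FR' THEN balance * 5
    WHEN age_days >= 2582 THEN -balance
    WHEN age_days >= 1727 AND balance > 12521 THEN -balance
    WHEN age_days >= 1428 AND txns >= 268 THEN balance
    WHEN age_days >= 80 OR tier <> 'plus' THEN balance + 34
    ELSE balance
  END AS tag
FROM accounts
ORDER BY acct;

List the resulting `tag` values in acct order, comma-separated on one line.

-456, 130430, 35277, 10644, -38622, 8020, 25583, -40003, 155765, 32595, 17333, -44508, -3310, 17540

acct=G10: age_days >= 80 OR tier <> 'plus' → -456
acct=G15: age_days >= 3198 AND country <> 'FR' → 130430
acct=G16: age_days >= 80 OR tier <> 'plus' → 35277
acct=G34: age_days >= 80 OR tier <> 'plus' → 10644
acct=G40: age_days >= 1727 AND balance > 12521 → -38622
acct=G55: age_days >= 80 OR tier <> 'plus' → 8020
acct=G59: age_days >= 80 OR tier <> 'plus' → 25583
acct=G60: age_days >= 2582 → -40003
acct=G65: age_days >= 3198 AND country <> 'FR' → 155765
acct=G71: age_days >= 80 OR tier <> 'plus' → 32595
acct=G74: age_days >= 80 OR tier <> 'plus' → 17333
acct=G75: age_days >= 2582 → -44508
acct=G84: age_days >= 2582 → -3310
acct=G95: age_days >= 80 OR tier <> 'plus' → 17540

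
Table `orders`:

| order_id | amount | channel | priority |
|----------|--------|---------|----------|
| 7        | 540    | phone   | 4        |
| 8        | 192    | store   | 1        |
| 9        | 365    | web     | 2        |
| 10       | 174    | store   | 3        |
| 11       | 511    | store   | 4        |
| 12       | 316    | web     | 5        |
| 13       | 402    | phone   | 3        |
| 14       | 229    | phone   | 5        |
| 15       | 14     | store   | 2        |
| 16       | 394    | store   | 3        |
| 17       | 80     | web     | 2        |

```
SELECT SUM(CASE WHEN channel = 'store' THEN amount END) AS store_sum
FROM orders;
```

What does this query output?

order_id=7: ✗
order_id=8: ✓ → 192
order_id=9: ✗
order_id=10: ✓ → 174
order_id=11: ✓ → 511
order_id=12: ✗
order_id=13: ✗
order_id=14: ✗
order_id=15: ✓ → 14
order_id=16: ✓ → 394
order_id=17: ✗
store_sum = 192 + 174 + 511 + 14 + 394 = 1285

1285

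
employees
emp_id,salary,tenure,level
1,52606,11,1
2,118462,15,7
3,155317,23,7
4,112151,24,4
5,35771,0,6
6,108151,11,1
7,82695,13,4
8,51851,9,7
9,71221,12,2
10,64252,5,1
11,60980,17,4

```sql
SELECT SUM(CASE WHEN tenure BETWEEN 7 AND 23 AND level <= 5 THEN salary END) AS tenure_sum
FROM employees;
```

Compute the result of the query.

375653

emp_id=1: ✓ → 52606
emp_id=2: ✗
emp_id=3: ✗
emp_id=4: ✗
emp_id=5: ✗
emp_id=6: ✓ → 108151
emp_id=7: ✓ → 82695
emp_id=8: ✗
emp_id=9: ✓ → 71221
emp_id=10: ✗
emp_id=11: ✓ → 60980
tenure_sum = 52606 + 108151 + 82695 + 71221 + 60980 = 375653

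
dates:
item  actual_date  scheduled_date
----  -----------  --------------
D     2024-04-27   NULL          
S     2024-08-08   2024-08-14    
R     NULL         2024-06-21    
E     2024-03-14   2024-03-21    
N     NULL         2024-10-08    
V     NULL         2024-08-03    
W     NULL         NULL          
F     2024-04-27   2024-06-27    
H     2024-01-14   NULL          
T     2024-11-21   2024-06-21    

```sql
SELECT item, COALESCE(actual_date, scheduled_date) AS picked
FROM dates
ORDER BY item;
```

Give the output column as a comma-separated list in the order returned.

2024-04-27, 2024-03-14, 2024-04-27, 2024-01-14, 2024-10-08, 2024-06-21, 2024-08-08, 2024-11-21, 2024-08-03, NULL

item=D: actual_date=2024-04-27 → 2024-04-27
item=E: actual_date=2024-03-14 → 2024-03-14
item=F: actual_date=2024-04-27 → 2024-04-27
item=H: actual_date=2024-01-14 → 2024-01-14
item=N: actual_date=NULL, scheduled_date=2024-10-08 → 2024-10-08
item=R: actual_date=NULL, scheduled_date=2024-06-21 → 2024-06-21
item=S: actual_date=2024-08-08 → 2024-08-08
item=T: actual_date=2024-11-21 → 2024-11-21
item=V: actual_date=NULL, scheduled_date=2024-08-03 → 2024-08-03
item=W: actual_date=NULL, scheduled_date=NULL (all NULL) → NULL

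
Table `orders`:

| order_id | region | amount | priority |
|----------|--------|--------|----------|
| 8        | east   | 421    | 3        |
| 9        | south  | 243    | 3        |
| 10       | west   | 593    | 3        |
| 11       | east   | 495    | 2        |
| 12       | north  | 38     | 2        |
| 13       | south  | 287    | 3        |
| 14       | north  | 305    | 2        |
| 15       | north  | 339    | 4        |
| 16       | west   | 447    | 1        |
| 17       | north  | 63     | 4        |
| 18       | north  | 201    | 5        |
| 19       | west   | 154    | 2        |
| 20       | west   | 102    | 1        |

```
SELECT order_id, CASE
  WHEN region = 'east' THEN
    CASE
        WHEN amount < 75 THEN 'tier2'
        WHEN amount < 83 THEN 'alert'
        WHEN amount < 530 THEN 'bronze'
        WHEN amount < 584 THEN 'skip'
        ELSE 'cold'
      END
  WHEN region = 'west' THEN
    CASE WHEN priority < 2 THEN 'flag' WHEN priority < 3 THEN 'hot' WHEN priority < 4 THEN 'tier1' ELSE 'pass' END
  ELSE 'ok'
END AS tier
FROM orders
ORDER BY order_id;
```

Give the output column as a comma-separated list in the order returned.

bronze, ok, tier1, bronze, ok, ok, ok, ok, flag, ok, ok, hot, flag

order_id=8: region='east' → inner[amount < 530] → bronze
order_id=9: region='south' → outer ELSE → ok
order_id=10: region='west' → inner[priority < 4] → tier1
order_id=11: region='east' → inner[amount < 530] → bronze
order_id=12: region='north' → outer ELSE → ok
order_id=13: region='south' → outer ELSE → ok
order_id=14: region='north' → outer ELSE → ok
order_id=15: region='north' → outer ELSE → ok
order_id=16: region='west' → inner[priority < 2] → flag
order_id=17: region='north' → outer ELSE → ok
order_id=18: region='north' → outer ELSE → ok
order_id=19: region='west' → inner[priority < 3] → hot
order_id=20: region='west' → inner[priority < 2] → flag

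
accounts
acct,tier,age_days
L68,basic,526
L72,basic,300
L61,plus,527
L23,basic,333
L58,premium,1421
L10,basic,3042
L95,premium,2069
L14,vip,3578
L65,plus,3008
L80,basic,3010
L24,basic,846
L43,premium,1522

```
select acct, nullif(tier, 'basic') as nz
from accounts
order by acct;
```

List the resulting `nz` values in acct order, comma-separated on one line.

NULL, vip, NULL, NULL, premium, premium, plus, plus, NULL, NULL, NULL, premium

acct=L10: tier=basic vs basic: equal → NULL
acct=L14: tier=vip vs basic: differ → vip
acct=L23: tier=basic vs basic: equal → NULL
acct=L24: tier=basic vs basic: equal → NULL
acct=L43: tier=premium vs basic: differ → premium
acct=L58: tier=premium vs basic: differ → premium
acct=L61: tier=plus vs basic: differ → plus
acct=L65: tier=plus vs basic: differ → plus
acct=L68: tier=basic vs basic: equal → NULL
acct=L72: tier=basic vs basic: equal → NULL
acct=L80: tier=basic vs basic: equal → NULL
acct=L95: tier=premium vs basic: differ → premium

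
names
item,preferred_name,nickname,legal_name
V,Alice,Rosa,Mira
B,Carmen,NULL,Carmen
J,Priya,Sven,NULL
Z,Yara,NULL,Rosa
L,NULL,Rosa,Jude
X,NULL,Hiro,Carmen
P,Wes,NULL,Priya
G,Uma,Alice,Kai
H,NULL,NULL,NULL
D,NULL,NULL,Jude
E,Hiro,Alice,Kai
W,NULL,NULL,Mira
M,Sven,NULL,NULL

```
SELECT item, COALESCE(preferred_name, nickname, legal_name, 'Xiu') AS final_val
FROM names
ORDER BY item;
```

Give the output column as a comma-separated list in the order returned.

Carmen, Jude, Hiro, Uma, Xiu, Priya, Rosa, Sven, Wes, Alice, Mira, Hiro, Yara

item=B: preferred_name=Carmen → Carmen
item=D: preferred_name=NULL, nickname=NULL, legal_name=Jude → Jude
item=E: preferred_name=Hiro → Hiro
item=G: preferred_name=Uma → Uma
item=H: preferred_name=NULL, nickname=NULL, legal_name=NULL, → literal Xiu → Xiu
item=J: preferred_name=Priya → Priya
item=L: preferred_name=NULL, nickname=Rosa → Rosa
item=M: preferred_name=Sven → Sven
item=P: preferred_name=Wes → Wes
item=V: preferred_name=Alice → Alice
item=W: preferred_name=NULL, nickname=NULL, legal_name=Mira → Mira
item=X: preferred_name=NULL, nickname=Hiro → Hiro
item=Z: preferred_name=Yara → Yara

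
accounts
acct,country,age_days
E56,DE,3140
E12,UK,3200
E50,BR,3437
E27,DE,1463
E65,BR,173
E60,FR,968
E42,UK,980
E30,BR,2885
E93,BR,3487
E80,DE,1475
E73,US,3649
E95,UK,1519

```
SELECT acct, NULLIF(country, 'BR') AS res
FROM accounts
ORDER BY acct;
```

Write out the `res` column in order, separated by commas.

acct=E12: country=UK vs BR: differ → UK
acct=E27: country=DE vs BR: differ → DE
acct=E30: country=BR vs BR: equal → NULL
acct=E42: country=UK vs BR: differ → UK
acct=E50: country=BR vs BR: equal → NULL
acct=E56: country=DE vs BR: differ → DE
acct=E60: country=FR vs BR: differ → FR
acct=E65: country=BR vs BR: equal → NULL
acct=E73: country=US vs BR: differ → US
acct=E80: country=DE vs BR: differ → DE
acct=E93: country=BR vs BR: equal → NULL
acct=E95: country=UK vs BR: differ → UK

UK, DE, NULL, UK, NULL, DE, FR, NULL, US, DE, NULL, UK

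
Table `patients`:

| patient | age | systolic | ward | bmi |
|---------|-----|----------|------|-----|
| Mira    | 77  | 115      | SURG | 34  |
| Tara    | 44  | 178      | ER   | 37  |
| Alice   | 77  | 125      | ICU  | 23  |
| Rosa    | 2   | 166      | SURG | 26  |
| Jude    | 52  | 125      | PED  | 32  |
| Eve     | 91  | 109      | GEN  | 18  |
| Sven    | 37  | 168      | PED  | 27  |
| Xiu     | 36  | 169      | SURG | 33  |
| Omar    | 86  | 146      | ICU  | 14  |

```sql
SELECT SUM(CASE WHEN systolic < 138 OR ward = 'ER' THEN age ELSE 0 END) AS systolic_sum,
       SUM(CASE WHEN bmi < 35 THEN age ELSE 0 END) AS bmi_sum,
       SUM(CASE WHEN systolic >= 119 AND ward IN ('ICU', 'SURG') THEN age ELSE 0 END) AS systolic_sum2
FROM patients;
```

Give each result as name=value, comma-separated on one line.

[systolic_sum: systolic < 138 OR ward = 'ER']
patient=Mira: ✓ → 77
patient=Tara: ✓ → 44
patient=Alice: ✓ → 77
patient=Rosa: ✗
patient=Jude: ✓ → 52
patient=Eve: ✓ → 91
patient=Sven: ✗
patient=Xiu: ✗
patient=Omar: ✗
systolic_sum = 77 + 44 + 77 + 52 + 91 = 341
—
[bmi_sum: bmi < 35]
patient=Mira: ✓ → 77
patient=Tara: ✗
patient=Alice: ✓ → 77
patient=Rosa: ✓ → 2
patient=Jude: ✓ → 52
patient=Eve: ✓ → 91
patient=Sven: ✓ → 37
patient=Xiu: ✓ → 36
patient=Omar: ✓ → 86
bmi_sum = 77 + 77 + 2 + 52 + 91 + 37 + 36 + 86 = 458
—
[systolic_sum2: systolic >= 119 AND ward IN ('ICU', 'SURG')]
patient=Mira: ✗
patient=Tara: ✗
patient=Alice: ✓ → 77
patient=Rosa: ✓ → 2
patient=Jude: ✗
patient=Eve: ✗
patient=Sven: ✗
patient=Xiu: ✓ → 36
patient=Omar: ✓ → 86
systolic_sum2 = 77 + 2 + 36 + 86 = 201

systolic_sum=341, bmi_sum=458, systolic_sum2=201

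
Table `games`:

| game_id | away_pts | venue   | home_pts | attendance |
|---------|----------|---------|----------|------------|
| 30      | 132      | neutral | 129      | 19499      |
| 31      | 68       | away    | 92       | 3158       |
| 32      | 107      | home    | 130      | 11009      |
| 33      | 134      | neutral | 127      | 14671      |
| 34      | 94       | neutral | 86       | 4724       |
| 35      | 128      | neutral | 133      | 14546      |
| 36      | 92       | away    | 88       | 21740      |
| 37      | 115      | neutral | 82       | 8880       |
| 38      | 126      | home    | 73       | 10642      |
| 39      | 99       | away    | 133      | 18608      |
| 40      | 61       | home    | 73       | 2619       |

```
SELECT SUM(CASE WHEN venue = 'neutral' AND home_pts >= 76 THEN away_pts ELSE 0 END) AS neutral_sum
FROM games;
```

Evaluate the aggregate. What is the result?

game_id=30: ✓ → 132
game_id=31: ✗
game_id=32: ✗
game_id=33: ✓ → 134
game_id=34: ✓ → 94
game_id=35: ✓ → 128
game_id=36: ✗
game_id=37: ✓ → 115
game_id=38: ✗
game_id=39: ✗
game_id=40: ✗
neutral_sum = 132 + 134 + 94 + 128 + 115 = 603

603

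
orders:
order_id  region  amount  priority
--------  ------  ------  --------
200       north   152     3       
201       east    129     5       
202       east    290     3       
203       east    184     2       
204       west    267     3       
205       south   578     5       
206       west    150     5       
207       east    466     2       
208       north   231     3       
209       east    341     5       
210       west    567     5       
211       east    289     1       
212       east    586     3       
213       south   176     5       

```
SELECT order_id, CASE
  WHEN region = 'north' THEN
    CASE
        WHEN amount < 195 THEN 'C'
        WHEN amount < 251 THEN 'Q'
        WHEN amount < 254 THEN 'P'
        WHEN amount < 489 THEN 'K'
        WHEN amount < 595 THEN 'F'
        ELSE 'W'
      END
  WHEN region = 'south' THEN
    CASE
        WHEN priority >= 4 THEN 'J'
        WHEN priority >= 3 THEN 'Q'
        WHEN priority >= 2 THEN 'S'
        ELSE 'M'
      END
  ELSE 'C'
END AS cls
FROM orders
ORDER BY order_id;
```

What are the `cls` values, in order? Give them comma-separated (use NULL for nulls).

C, C, C, C, C, J, C, C, Q, C, C, C, C, J

order_id=200: region='north' → inner[amount < 195] → C
order_id=201: region='east' → outer ELSE → C
order_id=202: region='east' → outer ELSE → C
order_id=203: region='east' → outer ELSE → C
order_id=204: region='west' → outer ELSE → C
order_id=205: region='south' → inner[priority >= 4] → J
order_id=206: region='west' → outer ELSE → C
order_id=207: region='east' → outer ELSE → C
order_id=208: region='north' → inner[amount < 251] → Q
order_id=209: region='east' → outer ELSE → C
order_id=210: region='west' → outer ELSE → C
order_id=211: region='east' → outer ELSE → C
order_id=212: region='east' → outer ELSE → C
order_id=213: region='south' → inner[priority >= 4] → J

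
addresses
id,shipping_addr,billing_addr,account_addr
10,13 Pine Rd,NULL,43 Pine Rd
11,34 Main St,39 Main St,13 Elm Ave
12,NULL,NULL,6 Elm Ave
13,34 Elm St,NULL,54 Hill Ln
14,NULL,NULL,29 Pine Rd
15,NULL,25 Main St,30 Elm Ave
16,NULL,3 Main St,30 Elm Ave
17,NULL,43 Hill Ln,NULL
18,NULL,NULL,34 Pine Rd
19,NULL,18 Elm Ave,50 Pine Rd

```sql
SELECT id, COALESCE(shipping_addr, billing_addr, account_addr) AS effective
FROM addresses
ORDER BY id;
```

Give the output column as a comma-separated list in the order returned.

13 Pine Rd, 34 Main St, 6 Elm Ave, 34 Elm St, 29 Pine Rd, 25 Main St, 3 Main St, 43 Hill Ln, 34 Pine Rd, 18 Elm Ave

id=10: shipping_addr=13 Pine Rd → 13 Pine Rd
id=11: shipping_addr=34 Main St → 34 Main St
id=12: shipping_addr=NULL, billing_addr=NULL, account_addr=6 Elm Ave → 6 Elm Ave
id=13: shipping_addr=34 Elm St → 34 Elm St
id=14: shipping_addr=NULL, billing_addr=NULL, account_addr=29 Pine Rd → 29 Pine Rd
id=15: shipping_addr=NULL, billing_addr=25 Main St → 25 Main St
id=16: shipping_addr=NULL, billing_addr=3 Main St → 3 Main St
id=17: shipping_addr=NULL, billing_addr=43 Hill Ln → 43 Hill Ln
id=18: shipping_addr=NULL, billing_addr=NULL, account_addr=34 Pine Rd → 34 Pine Rd
id=19: shipping_addr=NULL, billing_addr=18 Elm Ave → 18 Elm Ave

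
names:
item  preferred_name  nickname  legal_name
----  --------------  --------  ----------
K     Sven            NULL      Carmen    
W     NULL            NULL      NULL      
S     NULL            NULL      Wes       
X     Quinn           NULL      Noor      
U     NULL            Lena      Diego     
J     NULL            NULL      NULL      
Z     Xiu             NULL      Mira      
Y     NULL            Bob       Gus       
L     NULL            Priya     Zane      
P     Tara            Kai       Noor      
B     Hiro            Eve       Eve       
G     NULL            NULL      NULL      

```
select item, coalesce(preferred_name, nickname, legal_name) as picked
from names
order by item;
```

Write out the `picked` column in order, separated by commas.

Hiro, NULL, NULL, Sven, Priya, Tara, Wes, Lena, NULL, Quinn, Bob, Xiu

item=B: preferred_name=Hiro → Hiro
item=G: preferred_name=NULL, nickname=NULL, legal_name=NULL (all NULL) → NULL
item=J: preferred_name=NULL, nickname=NULL, legal_name=NULL (all NULL) → NULL
item=K: preferred_name=Sven → Sven
item=L: preferred_name=NULL, nickname=Priya → Priya
item=P: preferred_name=Tara → Tara
item=S: preferred_name=NULL, nickname=NULL, legal_name=Wes → Wes
item=U: preferred_name=NULL, nickname=Lena → Lena
item=W: preferred_name=NULL, nickname=NULL, legal_name=NULL (all NULL) → NULL
item=X: preferred_name=Quinn → Quinn
item=Y: preferred_name=NULL, nickname=Bob → Bob
item=Z: preferred_name=Xiu → Xiu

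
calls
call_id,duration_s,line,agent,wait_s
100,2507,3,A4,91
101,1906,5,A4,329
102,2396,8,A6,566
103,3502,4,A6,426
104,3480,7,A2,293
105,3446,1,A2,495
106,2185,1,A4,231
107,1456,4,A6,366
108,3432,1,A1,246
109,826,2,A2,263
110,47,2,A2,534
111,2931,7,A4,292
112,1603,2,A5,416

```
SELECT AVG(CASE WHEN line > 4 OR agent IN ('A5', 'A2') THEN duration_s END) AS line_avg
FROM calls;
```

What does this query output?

call_id=100: ✗
call_id=101: ✓ → 1906
call_id=102: ✓ → 2396
call_id=103: ✗
call_id=104: ✓ → 3480
call_id=105: ✓ → 3446
call_id=106: ✗
call_id=107: ✗
call_id=108: ✗
call_id=109: ✓ → 826
call_id=110: ✓ → 47
call_id=111: ✓ → 2931
call_id=112: ✓ → 1603
line_avg = (1906 + 2396 + 3480 + 3446 + 826 + 47 + 2931 + 1603) / 8 = 2079.375

2079.375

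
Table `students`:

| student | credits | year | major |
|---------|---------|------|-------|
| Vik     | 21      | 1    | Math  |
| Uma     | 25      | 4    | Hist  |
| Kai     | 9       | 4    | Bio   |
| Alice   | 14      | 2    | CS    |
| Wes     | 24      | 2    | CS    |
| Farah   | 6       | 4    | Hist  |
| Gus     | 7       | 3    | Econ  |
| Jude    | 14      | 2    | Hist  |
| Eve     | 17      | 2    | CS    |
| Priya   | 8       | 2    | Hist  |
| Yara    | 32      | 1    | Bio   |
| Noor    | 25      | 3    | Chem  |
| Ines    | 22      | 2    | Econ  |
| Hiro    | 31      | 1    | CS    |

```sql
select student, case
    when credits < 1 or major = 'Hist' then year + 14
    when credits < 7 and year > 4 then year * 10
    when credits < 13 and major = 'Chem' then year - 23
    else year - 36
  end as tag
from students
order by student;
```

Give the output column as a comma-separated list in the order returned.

student=Alice: ELSE → -34
student=Eve: ELSE → -34
student=Farah: credits < 1 or major = 'Hist' → 18
student=Gus: ELSE → -33
student=Hiro: ELSE → -35
student=Ines: ELSE → -34
student=Jude: credits < 1 or major = 'Hist' → 16
student=Kai: ELSE → -32
student=Noor: ELSE → -33
student=Priya: credits < 1 or major = 'Hist' → 16
student=Uma: credits < 1 or major = 'Hist' → 18
student=Vik: ELSE → -35
student=Wes: ELSE → -34
student=Yara: ELSE → -35

-34, -34, 18, -33, -35, -34, 16, -32, -33, 16, 18, -35, -34, -35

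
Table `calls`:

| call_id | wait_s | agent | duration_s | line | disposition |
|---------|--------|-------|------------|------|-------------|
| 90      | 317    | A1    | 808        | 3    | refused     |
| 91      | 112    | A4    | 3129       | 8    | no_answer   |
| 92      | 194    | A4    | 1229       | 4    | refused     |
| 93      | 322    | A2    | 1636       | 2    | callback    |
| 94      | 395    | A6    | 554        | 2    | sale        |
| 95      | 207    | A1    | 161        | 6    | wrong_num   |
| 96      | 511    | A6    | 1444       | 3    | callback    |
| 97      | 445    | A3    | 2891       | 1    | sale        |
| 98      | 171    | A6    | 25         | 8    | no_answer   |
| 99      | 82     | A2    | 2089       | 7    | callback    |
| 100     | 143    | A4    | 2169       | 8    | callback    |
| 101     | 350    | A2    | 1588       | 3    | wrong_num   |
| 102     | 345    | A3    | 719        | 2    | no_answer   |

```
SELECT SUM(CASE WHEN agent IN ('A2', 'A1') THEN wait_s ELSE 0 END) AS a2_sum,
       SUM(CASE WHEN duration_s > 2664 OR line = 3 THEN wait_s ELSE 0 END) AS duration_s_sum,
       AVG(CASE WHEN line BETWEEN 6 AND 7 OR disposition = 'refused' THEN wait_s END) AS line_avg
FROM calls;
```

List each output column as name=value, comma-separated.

a2_sum=1278, duration_s_sum=1735, line_avg=200

[a2_sum: agent IN ('A2', 'A1')]
call_id=90: ✓ → 317
call_id=91: ✗
call_id=92: ✗
call_id=93: ✓ → 322
call_id=94: ✗
call_id=95: ✓ → 207
call_id=96: ✗
call_id=97: ✗
call_id=98: ✗
call_id=99: ✓ → 82
call_id=100: ✗
call_id=101: ✓ → 350
call_id=102: ✗
a2_sum = 317 + 322 + 207 + 82 + 350 = 1278
—
[duration_s_sum: duration_s > 2664 OR line = 3]
call_id=90: ✓ → 317
call_id=91: ✓ → 112
call_id=92: ✗
call_id=93: ✗
call_id=94: ✗
call_id=95: ✗
call_id=96: ✓ → 511
call_id=97: ✓ → 445
call_id=98: ✗
call_id=99: ✗
call_id=100: ✗
call_id=101: ✓ → 350
call_id=102: ✗
duration_s_sum = 317 + 112 + 511 + 445 + 350 = 1735
—
[line_avg: line BETWEEN 6 AND 7 OR disposition = 'refused']
call_id=90: ✓ → 317
call_id=91: ✗
call_id=92: ✓ → 194
call_id=93: ✗
call_id=94: ✗
call_id=95: ✓ → 207
call_id=96: ✗
call_id=97: ✗
call_id=98: ✗
call_id=99: ✓ → 82
call_id=100: ✗
call_id=101: ✗
call_id=102: ✗
line_avg = (317 + 194 + 207 + 82) / 4 = 200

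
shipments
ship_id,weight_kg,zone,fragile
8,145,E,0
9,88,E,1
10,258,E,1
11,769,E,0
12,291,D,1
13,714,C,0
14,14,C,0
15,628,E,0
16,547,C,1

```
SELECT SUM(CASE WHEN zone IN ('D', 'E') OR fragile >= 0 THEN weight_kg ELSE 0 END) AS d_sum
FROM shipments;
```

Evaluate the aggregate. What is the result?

3454

ship_id=8: ✓ → 145
ship_id=9: ✓ → 88
ship_id=10: ✓ → 258
ship_id=11: ✓ → 769
ship_id=12: ✓ → 291
ship_id=13: ✓ → 714
ship_id=14: ✓ → 14
ship_id=15: ✓ → 628
ship_id=16: ✓ → 547
d_sum = 145 + 88 + 258 + 769 + 291 + 714 + 14 + 628 + 547 = 3454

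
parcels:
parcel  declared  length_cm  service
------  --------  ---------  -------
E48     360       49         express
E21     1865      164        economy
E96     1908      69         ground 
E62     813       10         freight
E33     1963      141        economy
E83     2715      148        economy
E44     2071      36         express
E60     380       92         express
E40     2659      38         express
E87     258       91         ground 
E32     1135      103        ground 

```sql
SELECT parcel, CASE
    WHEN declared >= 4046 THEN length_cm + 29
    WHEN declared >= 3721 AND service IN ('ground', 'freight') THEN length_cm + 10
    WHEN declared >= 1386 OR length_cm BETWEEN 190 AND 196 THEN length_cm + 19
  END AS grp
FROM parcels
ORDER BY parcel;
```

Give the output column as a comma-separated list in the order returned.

183, NULL, 160, 57, 55, NULL, NULL, NULL, 167, NULL, 88

parcel=E21: declared >= 1386 OR length_cm BETWEEN 190 AND 196 → 183
parcel=E32: (no match → NULL) → NULL
parcel=E33: declared >= 1386 OR length_cm BETWEEN 190 AND 196 → 160
parcel=E40: declared >= 1386 OR length_cm BETWEEN 190 AND 196 → 57
parcel=E44: declared >= 1386 OR length_cm BETWEEN 190 AND 196 → 55
parcel=E48: (no match → NULL) → NULL
parcel=E60: (no match → NULL) → NULL
parcel=E62: (no match → NULL) → NULL
parcel=E83: declared >= 1386 OR length_cm BETWEEN 190 AND 196 → 167
parcel=E87: (no match → NULL) → NULL
parcel=E96: declared >= 1386 OR length_cm BETWEEN 190 AND 196 → 88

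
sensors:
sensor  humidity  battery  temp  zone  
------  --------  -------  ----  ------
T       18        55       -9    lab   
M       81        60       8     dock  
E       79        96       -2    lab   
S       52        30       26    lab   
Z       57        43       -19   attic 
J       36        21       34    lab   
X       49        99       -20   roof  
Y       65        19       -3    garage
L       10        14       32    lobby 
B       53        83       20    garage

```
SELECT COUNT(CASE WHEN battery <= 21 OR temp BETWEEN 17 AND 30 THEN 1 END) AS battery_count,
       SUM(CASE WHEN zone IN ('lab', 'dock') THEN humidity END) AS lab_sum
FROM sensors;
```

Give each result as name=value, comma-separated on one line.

[battery_count: battery <= 21 OR temp BETWEEN 17 AND 30]
sensor=T: ✗
sensor=M: ✗
sensor=E: ✗
sensor=S: ✓ → 1
sensor=Z: ✗
sensor=J: ✓ → 1
sensor=X: ✗
sensor=Y: ✓ → 1
sensor=L: ✓ → 1
sensor=B: ✓ → 1
battery_count = COUNT(1, 1, 1, 1, 1) = 5
—
[lab_sum: zone IN ('lab', 'dock')]
sensor=T: ✓ → 18
sensor=M: ✓ → 81
sensor=E: ✓ → 79
sensor=S: ✓ → 52
sensor=Z: ✗
sensor=J: ✓ → 36
sensor=X: ✗
sensor=Y: ✗
sensor=L: ✗
sensor=B: ✗
lab_sum = 18 + 81 + 79 + 52 + 36 = 266

battery_count=5, lab_sum=266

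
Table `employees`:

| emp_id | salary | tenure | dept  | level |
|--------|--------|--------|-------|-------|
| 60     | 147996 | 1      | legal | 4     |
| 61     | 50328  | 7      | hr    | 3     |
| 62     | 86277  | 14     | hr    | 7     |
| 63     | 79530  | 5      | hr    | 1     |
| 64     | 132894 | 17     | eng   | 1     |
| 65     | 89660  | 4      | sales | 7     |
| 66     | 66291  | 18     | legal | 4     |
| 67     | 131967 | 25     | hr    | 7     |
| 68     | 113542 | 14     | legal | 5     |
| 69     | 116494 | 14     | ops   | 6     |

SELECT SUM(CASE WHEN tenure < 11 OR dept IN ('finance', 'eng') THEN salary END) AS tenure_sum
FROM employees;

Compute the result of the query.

500408

emp_id=60: ✓ → 147996
emp_id=61: ✓ → 50328
emp_id=62: ✗
emp_id=63: ✓ → 79530
emp_id=64: ✓ → 132894
emp_id=65: ✓ → 89660
emp_id=66: ✗
emp_id=67: ✗
emp_id=68: ✗
emp_id=69: ✗
tenure_sum = 147996 + 50328 + 79530 + 132894 + 89660 = 500408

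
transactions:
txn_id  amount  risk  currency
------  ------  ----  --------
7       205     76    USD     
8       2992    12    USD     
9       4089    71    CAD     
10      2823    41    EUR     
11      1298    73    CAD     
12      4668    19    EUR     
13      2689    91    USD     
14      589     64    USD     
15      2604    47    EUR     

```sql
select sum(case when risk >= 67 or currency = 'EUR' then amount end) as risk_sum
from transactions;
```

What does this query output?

txn_id=7: ✓ → 205
txn_id=8: ✗
txn_id=9: ✓ → 4089
txn_id=10: ✓ → 2823
txn_id=11: ✓ → 1298
txn_id=12: ✓ → 4668
txn_id=13: ✓ → 2689
txn_id=14: ✗
txn_id=15: ✓ → 2604
risk_sum = 205 + 4089 + 2823 + 1298 + 4668 + 2689 + 2604 = 18376

18376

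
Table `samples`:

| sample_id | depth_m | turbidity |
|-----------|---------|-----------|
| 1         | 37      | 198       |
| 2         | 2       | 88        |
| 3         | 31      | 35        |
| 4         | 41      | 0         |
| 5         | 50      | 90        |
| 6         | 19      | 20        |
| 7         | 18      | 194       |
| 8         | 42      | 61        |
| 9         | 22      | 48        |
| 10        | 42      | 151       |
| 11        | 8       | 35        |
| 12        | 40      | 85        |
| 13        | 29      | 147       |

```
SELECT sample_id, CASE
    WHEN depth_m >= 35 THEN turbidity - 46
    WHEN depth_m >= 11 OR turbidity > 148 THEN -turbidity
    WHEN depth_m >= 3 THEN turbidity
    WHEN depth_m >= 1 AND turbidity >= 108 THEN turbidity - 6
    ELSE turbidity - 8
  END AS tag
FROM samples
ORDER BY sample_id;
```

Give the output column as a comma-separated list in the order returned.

152, 80, -35, -46, 44, -20, -194, 15, -48, 105, 35, 39, -147

sample_id=1: depth_m >= 35 → 152
sample_id=2: ELSE → 80
sample_id=3: depth_m >= 11 OR turbidity > 148 → -35
sample_id=4: depth_m >= 35 → -46
sample_id=5: depth_m >= 35 → 44
sample_id=6: depth_m >= 11 OR turbidity > 148 → -20
sample_id=7: depth_m >= 11 OR turbidity > 148 → -194
sample_id=8: depth_m >= 35 → 15
sample_id=9: depth_m >= 11 OR turbidity > 148 → -48
sample_id=10: depth_m >= 35 → 105
sample_id=11: depth_m >= 3 → 35
sample_id=12: depth_m >= 35 → 39
sample_id=13: depth_m >= 11 OR turbidity > 148 → -147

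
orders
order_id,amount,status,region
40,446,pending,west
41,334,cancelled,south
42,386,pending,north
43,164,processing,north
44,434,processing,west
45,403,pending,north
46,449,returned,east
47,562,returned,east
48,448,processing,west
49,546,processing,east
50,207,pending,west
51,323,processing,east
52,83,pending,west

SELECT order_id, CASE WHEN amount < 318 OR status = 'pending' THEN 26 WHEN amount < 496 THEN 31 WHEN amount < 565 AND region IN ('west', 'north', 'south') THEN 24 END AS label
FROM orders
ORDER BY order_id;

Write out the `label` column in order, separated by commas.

order_id=40: amount < 318 OR status = 'pending' → 26
order_id=41: amount < 496 → 31
order_id=42: amount < 318 OR status = 'pending' → 26
order_id=43: amount < 318 OR status = 'pending' → 26
order_id=44: amount < 496 → 31
order_id=45: amount < 318 OR status = 'pending' → 26
order_id=46: amount < 496 → 31
order_id=47: (no match → NULL) → NULL
order_id=48: amount < 496 → 31
order_id=49: (no match → NULL) → NULL
order_id=50: amount < 318 OR status = 'pending' → 26
order_id=51: amount < 496 → 31
order_id=52: amount < 318 OR status = 'pending' → 26

26, 31, 26, 26, 31, 26, 31, NULL, 31, NULL, 26, 31, 26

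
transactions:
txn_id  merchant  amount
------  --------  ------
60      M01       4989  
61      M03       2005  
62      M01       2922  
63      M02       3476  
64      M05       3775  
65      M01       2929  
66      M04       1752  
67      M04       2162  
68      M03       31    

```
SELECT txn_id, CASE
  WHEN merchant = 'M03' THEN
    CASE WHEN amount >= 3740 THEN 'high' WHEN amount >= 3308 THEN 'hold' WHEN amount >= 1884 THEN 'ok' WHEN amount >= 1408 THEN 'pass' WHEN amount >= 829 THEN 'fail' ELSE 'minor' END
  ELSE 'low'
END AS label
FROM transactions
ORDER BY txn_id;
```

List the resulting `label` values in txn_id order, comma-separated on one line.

low, ok, low, low, low, low, low, low, minor

txn_id=60: merchant='M01' → outer ELSE → low
txn_id=61: merchant='M03' → inner[amount >= 1884] → ok
txn_id=62: merchant='M01' → outer ELSE → low
txn_id=63: merchant='M02' → outer ELSE → low
txn_id=64: merchant='M05' → outer ELSE → low
txn_id=65: merchant='M01' → outer ELSE → low
txn_id=66: merchant='M04' → outer ELSE → low
txn_id=67: merchant='M04' → outer ELSE → low
txn_id=68: merchant='M03' → inner[ELSE] → minor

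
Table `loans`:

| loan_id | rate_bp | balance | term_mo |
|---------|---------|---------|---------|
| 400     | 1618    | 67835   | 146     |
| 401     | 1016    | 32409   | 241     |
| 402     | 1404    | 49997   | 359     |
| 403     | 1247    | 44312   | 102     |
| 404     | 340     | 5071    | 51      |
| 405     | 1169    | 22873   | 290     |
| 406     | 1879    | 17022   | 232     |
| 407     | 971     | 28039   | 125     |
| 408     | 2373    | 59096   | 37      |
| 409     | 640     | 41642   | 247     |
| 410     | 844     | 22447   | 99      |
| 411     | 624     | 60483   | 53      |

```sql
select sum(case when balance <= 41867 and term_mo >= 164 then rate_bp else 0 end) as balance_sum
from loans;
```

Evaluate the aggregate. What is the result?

4704

loan_id=400: ✗
loan_id=401: ✓ → 1016
loan_id=402: ✗
loan_id=403: ✗
loan_id=404: ✗
loan_id=405: ✓ → 1169
loan_id=406: ✓ → 1879
loan_id=407: ✗
loan_id=408: ✗
loan_id=409: ✓ → 640
loan_id=410: ✗
loan_id=411: ✗
balance_sum = 1016 + 1169 + 1879 + 640 = 4704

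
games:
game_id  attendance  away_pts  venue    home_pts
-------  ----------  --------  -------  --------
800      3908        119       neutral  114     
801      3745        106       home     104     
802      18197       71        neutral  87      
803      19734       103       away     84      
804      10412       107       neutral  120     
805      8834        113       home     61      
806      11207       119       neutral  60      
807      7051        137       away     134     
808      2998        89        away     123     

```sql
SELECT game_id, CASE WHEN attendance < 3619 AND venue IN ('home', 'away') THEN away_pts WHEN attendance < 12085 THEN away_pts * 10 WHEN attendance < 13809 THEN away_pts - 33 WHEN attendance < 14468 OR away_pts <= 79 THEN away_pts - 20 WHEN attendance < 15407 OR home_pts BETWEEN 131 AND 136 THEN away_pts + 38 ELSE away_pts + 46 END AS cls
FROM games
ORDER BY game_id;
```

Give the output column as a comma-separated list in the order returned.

1190, 1060, 51, 149, 1070, 1130, 1190, 1370, 89

game_id=800: attendance < 12085 → 1190
game_id=801: attendance < 12085 → 1060
game_id=802: attendance < 14468 OR away_pts <= 79 → 51
game_id=803: ELSE → 149
game_id=804: attendance < 12085 → 1070
game_id=805: attendance < 12085 → 1130
game_id=806: attendance < 12085 → 1190
game_id=807: attendance < 12085 → 1370
game_id=808: attendance < 3619 AND venue IN ('home', 'away') → 89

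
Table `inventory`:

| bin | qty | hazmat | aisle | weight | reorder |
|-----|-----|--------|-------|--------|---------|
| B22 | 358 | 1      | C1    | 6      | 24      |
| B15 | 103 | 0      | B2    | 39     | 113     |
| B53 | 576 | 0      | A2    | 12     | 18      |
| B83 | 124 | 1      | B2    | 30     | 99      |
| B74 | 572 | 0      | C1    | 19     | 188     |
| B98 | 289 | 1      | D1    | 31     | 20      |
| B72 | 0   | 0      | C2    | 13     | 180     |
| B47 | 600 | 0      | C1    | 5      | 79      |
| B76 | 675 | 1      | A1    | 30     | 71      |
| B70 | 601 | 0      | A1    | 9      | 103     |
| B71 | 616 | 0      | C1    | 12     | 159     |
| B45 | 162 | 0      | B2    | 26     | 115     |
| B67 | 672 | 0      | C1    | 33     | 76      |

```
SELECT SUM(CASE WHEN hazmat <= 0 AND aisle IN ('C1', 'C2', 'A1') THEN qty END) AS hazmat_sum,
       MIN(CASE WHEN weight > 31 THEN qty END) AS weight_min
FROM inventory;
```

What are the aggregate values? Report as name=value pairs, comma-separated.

[hazmat_sum: hazmat <= 0 AND aisle IN ('C1', 'C2', 'A1')]
bin=B22: ✗
bin=B15: ✗
bin=B53: ✗
bin=B83: ✗
bin=B74: ✓ → 572
bin=B98: ✗
bin=B72: ✓ → 0
bin=B47: ✓ → 600
bin=B76: ✗
bin=B70: ✓ → 601
bin=B71: ✓ → 616
bin=B45: ✗
bin=B67: ✓ → 672
hazmat_sum = 572 + 600 + 601 + 616 + 672 = 3061
—
[weight_min: weight > 31]
bin=B22: ✗
bin=B15: ✓ → 103
bin=B53: ✗
bin=B83: ✗
bin=B74: ✗
bin=B98: ✗
bin=B72: ✗
bin=B47: ✗
bin=B76: ✗
bin=B70: ✗
bin=B71: ✗
bin=B45: ✗
bin=B67: ✓ → 672
weight_min = MIN(103, 672) = 103

hazmat_sum=3061, weight_min=103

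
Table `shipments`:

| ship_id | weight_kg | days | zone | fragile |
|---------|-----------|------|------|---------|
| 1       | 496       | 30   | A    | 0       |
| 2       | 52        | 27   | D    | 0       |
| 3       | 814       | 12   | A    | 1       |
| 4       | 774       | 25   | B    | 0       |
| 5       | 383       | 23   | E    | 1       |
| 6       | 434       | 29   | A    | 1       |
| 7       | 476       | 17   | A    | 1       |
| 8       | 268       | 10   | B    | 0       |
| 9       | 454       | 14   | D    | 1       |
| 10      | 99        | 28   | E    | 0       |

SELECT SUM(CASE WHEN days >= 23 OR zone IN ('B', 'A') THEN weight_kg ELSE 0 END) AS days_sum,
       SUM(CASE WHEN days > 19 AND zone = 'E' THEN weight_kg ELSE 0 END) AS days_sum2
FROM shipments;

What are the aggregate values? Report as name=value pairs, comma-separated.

days_sum=3796, days_sum2=482

[days_sum: days >= 23 OR zone IN ('B', 'A')]
ship_id=1: ✓ → 496
ship_id=2: ✓ → 52
ship_id=3: ✓ → 814
ship_id=4: ✓ → 774
ship_id=5: ✓ → 383
ship_id=6: ✓ → 434
ship_id=7: ✓ → 476
ship_id=8: ✓ → 268
ship_id=9: ✗
ship_id=10: ✓ → 99
days_sum = 496 + 52 + 814 + 774 + 383 + 434 + 476 + 268 + 99 = 3796
—
[days_sum2: days > 19 AND zone = 'E']
ship_id=1: ✗
ship_id=2: ✗
ship_id=3: ✗
ship_id=4: ✗
ship_id=5: ✓ → 383
ship_id=6: ✗
ship_id=7: ✗
ship_id=8: ✗
ship_id=9: ✗
ship_id=10: ✓ → 99
days_sum2 = 383 + 99 = 482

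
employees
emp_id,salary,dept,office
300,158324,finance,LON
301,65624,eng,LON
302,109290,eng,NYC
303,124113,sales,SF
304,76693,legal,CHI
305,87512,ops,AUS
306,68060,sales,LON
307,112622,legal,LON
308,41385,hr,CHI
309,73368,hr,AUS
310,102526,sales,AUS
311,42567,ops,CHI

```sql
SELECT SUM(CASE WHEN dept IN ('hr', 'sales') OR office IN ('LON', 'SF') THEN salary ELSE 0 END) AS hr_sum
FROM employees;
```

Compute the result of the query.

746022

emp_id=300: ✓ → 158324
emp_id=301: ✓ → 65624
emp_id=302: ✗
emp_id=303: ✓ → 124113
emp_id=304: ✗
emp_id=305: ✗
emp_id=306: ✓ → 68060
emp_id=307: ✓ → 112622
emp_id=308: ✓ → 41385
emp_id=309: ✓ → 73368
emp_id=310: ✓ → 102526
emp_id=311: ✗
hr_sum = 158324 + 65624 + 124113 + 68060 + 112622 + 41385 + 73368 + 102526 = 746022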